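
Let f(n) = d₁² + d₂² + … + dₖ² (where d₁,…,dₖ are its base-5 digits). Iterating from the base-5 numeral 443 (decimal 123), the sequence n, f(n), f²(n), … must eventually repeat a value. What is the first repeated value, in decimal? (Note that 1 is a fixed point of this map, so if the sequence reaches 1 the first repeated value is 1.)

123 = (4,4,3)_5 → 4² + 4² + 3² = 16 + 16 + 9 = 41
41 = (1,3,1)_5 → 1² + 3² + 1² = 1 + 9 + 1 = 11
11 = (2,1)_5 → 2² + 1² = 4 + 1 = 5
5 = (1,0)_5 → 1² + 0² = 1 + 0 = 1  — reached the fixed point 1.
1 → 1, so 1 is the first repeated value.

1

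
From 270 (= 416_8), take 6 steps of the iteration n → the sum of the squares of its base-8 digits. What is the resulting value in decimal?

270 = (4,1,6)_8 → 4² + 1² + 6² = 53
53 = (6,5)_8 → 6² + 5² = 61
61 = (7,5)_8 → 7² + 5² = 74
74 = (1,1,2)_8 → 1² + 1² + 2² = 6
6 = (6)_8 → 6² = 36
36 = (4,4)_8 → 4² + 4² = 32

32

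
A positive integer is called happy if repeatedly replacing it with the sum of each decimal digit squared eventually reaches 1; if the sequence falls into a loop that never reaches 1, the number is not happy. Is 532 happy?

not happy

532 → 5² + 3² + 2² = 25 + 9 + 4 = 38
38 → 3² + 8² = 9 + 64 = 73
73 → 7² + 3² = 49 + 9 = 58
58 → 5² + 8² = 25 + 64 = 89
89 → 8² + 9² = 64 + 81 = 145
145 → 1² + 4² + 5² = 1 + 16 + 25 = 42
42 → 4² + 2² = 16 + 4 = 20
20 → 2² + 0² = 4 + 0 = 4
4 → 4² = 16
16 → 1² + 6² = 1 + 36 = 37
37 → 3² + 7² = 9 + 49 = 58  — 58 already seen; the sequence cycles without reaching 1.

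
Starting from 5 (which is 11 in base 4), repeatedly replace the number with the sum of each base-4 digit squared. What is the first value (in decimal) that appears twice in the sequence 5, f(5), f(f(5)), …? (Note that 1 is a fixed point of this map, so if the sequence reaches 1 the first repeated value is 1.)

5 = (1,1)_4 → 2
2 = (2)_4 → 4
4 = (1,0)_4 → 1  — reached the fixed point 1.
1 → 1, so 1 is the first repeated value.

1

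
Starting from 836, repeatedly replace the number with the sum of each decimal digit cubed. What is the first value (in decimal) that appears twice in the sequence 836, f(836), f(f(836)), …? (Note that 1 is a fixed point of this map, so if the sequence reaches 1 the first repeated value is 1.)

371

836 → 755
755 → 593
593 → 881
881 → 1025
1025 → 134
134 → 92
92 → 737
737 → 713
713 → 371
371 → 371  — 371 already appeared earlier.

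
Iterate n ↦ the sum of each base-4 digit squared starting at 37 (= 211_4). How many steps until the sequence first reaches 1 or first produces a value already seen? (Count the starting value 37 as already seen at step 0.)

37 = (2,1,1)_4 → 2² + 1² + 1² = 6
6 = (1,2)_4 → 1² + 2² = 5
5 = (1,1)_4 → 1² + 1² = 2
2 = (2)_4 → 2² = 4
4 = (1,0)_4 → 1² + 0² = 1  — reached 1.
That took 5 steps.

5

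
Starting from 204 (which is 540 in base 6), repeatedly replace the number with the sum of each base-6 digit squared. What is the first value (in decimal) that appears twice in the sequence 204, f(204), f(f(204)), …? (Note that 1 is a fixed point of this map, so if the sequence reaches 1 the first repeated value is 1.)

204 = (5,4,0)_6 → 5² + 4² + 0² = 25 + 16 + 0 = 41
41 = (1,0,5)_6 → 1² + 0² + 5² = 1 + 0 + 25 = 26
26 = (4,2)_6 → 4² + 2² = 16 + 4 = 20
20 = (3,2)_6 → 3² + 2² = 9 + 4 = 13
13 = (2,1)_6 → 2² + 1² = 4 + 1 = 5
5 = (5)_6 → 5² = 25
25 = (4,1)_6 → 4² + 1² = 16 + 1 = 17
17 = (2,5)_6 → 2² + 5² = 4 + 25 = 29
29 = (4,5)_6 → 4² + 5² = 16 + 25 = 41  — 41 already appeared earlier.

41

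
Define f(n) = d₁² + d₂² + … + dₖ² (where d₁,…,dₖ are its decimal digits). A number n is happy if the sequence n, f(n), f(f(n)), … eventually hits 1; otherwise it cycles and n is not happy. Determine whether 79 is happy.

happy

79 → 7² + 9² = 49 + 81 = 130
130 → 1² + 3² + 0² = 1 + 9 + 0 = 10
10 → 1² + 0² = 1 + 0 = 1  — reached 1.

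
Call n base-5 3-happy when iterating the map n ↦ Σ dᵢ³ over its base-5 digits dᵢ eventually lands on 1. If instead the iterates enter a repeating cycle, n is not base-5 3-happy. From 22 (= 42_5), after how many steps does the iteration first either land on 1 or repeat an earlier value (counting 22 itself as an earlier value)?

22 = (4,2)_5 → 72
72 = (2,4,2)_5 → 80
80 = (3,1,0)_5 → 28
28 = (1,0,3)_5 → 28  — 28 repeats.
That took 4 steps.

4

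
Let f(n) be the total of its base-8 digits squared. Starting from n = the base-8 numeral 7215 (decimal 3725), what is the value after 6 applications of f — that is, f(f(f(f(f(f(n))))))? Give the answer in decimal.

3725 = (7,2,1,5)_8 → 7² + 2² + 1² + 5² = 49 + 4 + 1 + 25 = 79
79 = (1,1,7)_8 → 1² + 1² + 7² = 1 + 1 + 49 = 51
51 = (6,3)_8 → 6² + 3² = 36 + 9 = 45
45 = (5,5)_8 → 5² + 5² = 25 + 25 = 50
50 = (6,2)_8 → 6² + 2² = 36 + 4 = 40
40 = (5,0)_8 → 5² + 0² = 25 + 0 = 25

25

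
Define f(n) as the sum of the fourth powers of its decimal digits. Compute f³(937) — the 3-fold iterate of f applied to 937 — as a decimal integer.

16049

937 → 9⁴ + 3⁴ + 7⁴ = 6561 + 81 + 2401 = 9043
9043 → 9⁴ + 0⁴ + 4⁴ + 3⁴ = 6561 + 0 + 256 + 81 = 6898
6898 → 6⁴ + 8⁴ + 9⁴ + 8⁴ = 1296 + 4096 + 6561 + 4096 = 16049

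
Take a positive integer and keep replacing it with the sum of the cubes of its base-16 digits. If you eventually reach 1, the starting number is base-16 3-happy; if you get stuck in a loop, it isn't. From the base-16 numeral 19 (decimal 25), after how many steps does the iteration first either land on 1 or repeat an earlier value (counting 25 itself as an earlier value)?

15

25 = (1,9)_16 → 1³ + 9³ = 1 + 729 = 730
730 = (2,13,10)_16 → 2³ + 13³ + 10³ = 8 + 2197 + 1000 = 3205
3205 = (12,8,5)_16 → 12³ + 8³ + 5³ = 1728 + 512 + 125 = 2365
2365 = (9,3,13)_16 → 9³ + 3³ + 13³ = 729 + 27 + 2197 = 2953
2953 = (11,8,9)_16 → 11³ + 8³ + 9³ = 1331 + 512 + 729 = 2572
2572 = (10,0,12)_16 → 10³ + 0³ + 12³ = 1000 + 0 + 1728 = 2728
2728 = (10,10,8)_16 → 10³ + 10³ + 8³ = 1000 + 1000 + 512 = 2512
2512 = (9,13,0)_16 → 9³ + 13³ + 0³ = 729 + 2197 + 0 = 2926
2926 = (11,6,14)_16 → 11³ + 6³ + 14³ = 1331 + 216 + 2744 = 4291
4291 = (1,0,12,3)_16 → 1³ + 0³ + 12³ + 3³ = 1 + 0 + 1728 + 27 = 1756
1756 = (6,13,12)_16 → 6³ + 13³ + 12³ = 216 + 2197 + 1728 = 4141
4141 = (1,0,2,13)_16 → 1³ + 0³ + 2³ + 13³ = 1 + 0 + 8 + 2197 = 2206
2206 = (8,9,14)_16 → 8³ + 9³ + 14³ = 512 + 729 + 2744 = 3985
3985 = (15,9,1)_16 → 15³ + 9³ + 1³ = 3375 + 729 + 1 = 4105
4105 = (1,0,0,9)_16 → 1³ + 0³ + 0³ + 9³ = 1 + 0 + 0 + 729 = 730  — 730 repeats.
That took 15 steps.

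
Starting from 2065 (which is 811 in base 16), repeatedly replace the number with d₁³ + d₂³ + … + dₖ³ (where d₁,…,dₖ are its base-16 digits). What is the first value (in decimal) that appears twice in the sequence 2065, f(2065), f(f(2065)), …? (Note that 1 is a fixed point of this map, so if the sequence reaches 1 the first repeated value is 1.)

1

2065 = (8,1,1)_16 → 8³ + 1³ + 1³ = 512 + 1 + 1 = 514
514 = (2,0,2)_16 → 2³ + 0³ + 2³ = 8 + 0 + 8 = 16
16 = (1,0)_16 → 1³ + 0³ = 1 + 0 = 1  — reached the fixed point 1.
1 → 1, so 1 is the first repeated value.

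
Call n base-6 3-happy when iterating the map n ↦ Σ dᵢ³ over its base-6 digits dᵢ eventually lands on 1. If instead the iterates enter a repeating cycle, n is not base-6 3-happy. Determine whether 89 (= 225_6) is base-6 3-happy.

89 = (2,2,5)_6 → 2³ + 2³ + 5³ = 8 + 8 + 125 = 141
141 = (3,5,3)_6 → 3³ + 5³ + 3³ = 27 + 125 + 27 = 179
179 = (4,5,5)_6 → 4³ + 5³ + 5³ = 64 + 125 + 125 = 314
314 = (1,2,4,2)_6 → 1³ + 2³ + 4³ + 2³ = 1 + 8 + 64 + 8 = 81
81 = (2,1,3)_6 → 2³ + 1³ + 3³ = 8 + 1 + 27 = 36
36 = (1,0,0)_6 → 1³ + 0³ + 0³ = 1 + 0 + 0 = 1  — reached 1.

base-6 3-happy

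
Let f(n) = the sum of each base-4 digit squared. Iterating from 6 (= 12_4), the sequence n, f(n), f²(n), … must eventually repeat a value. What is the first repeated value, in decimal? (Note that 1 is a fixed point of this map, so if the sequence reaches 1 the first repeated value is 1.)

6 = (1,2)_4 → 1² + 2² = 1 + 4 = 5
5 = (1,1)_4 → 1² + 1² = 1 + 1 = 2
2 = (2)_4 → 2² = 4
4 = (1,0)_4 → 1² + 0² = 1 + 0 = 1  — reached the fixed point 1.
1 → 1, so 1 is the first repeated value.

1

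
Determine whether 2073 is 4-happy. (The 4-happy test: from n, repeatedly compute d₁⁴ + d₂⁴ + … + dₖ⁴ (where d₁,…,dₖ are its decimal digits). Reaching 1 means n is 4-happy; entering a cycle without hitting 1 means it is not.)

2073 → 2⁴ + 0⁴ + 7⁴ + 3⁴ = 2498
2498 → 2⁴ + 4⁴ + 9⁴ + 8⁴ = 10929
10929 → 1⁴ + 0⁴ + 9⁴ + 2⁴ + 9⁴ = 13139
13139 → 1⁴ + 3⁴ + 1⁴ + 3⁴ + 9⁴ = 6725
6725 → 6⁴ + 7⁴ + 2⁴ + 5⁴ = 4338
4338 → 4⁴ + 3⁴ + 3⁴ + 8⁴ = 4514
4514 → 4⁴ + 5⁴ + 1⁴ + 4⁴ = 1138
1138 → 1⁴ + 1⁴ + 3⁴ + 8⁴ = 4179
4179 → 4⁴ + 1⁴ + 7⁴ + 9⁴ = 9219
9219 → 9⁴ + 2⁴ + 1⁴ + 9⁴ = 13139  — 13139 already seen; the sequence cycles without reaching 1.

not 4-happy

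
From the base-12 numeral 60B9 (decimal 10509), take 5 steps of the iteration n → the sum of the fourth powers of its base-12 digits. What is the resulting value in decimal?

10509 = (6,0,11,9)_12 → 6⁴ + 0⁴ + 11⁴ + 9⁴ = 22498
22498 = (1,1,0,2,10)_12 → 1⁴ + 1⁴ + 0⁴ + 2⁴ + 10⁴ = 10018
10018 = (5,9,6,10)_12 → 5⁴ + 9⁴ + 6⁴ + 10⁴ = 18482
18482 = (10,8,4,2)_12 → 10⁴ + 8⁴ + 4⁴ + 2⁴ = 14368
14368 = (8,3,9,4)_12 → 8⁴ + 3⁴ + 9⁴ + 4⁴ = 10994

10994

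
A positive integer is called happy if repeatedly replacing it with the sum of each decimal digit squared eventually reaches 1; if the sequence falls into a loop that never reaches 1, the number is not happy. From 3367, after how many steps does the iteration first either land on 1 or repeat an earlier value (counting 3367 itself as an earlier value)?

3

3367 → 3² + 3² + 6² + 7² = 9 + 9 + 36 + 49 = 103
103 → 1² + 0² + 3² = 1 + 0 + 9 = 10
10 → 1² + 0² = 1 + 0 = 1  — reached 1.
That took 3 steps.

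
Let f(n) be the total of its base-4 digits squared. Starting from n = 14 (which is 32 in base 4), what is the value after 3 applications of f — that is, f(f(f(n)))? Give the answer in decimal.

14 = (3,2)_4 → 3² + 2² = 13
13 = (3,1)_4 → 3² + 1² = 10
10 = (2,2)_4 → 2² + 2² = 8

8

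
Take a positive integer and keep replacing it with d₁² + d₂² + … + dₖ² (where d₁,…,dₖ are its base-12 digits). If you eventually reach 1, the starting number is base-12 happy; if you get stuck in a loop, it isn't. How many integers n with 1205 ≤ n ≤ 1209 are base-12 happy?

1205: 1205 → 105 → 145 → 2 → 4 → 16 → 17 → 26 → 8 → 64 → 41 → 34 → 104 → 128 → 164 → 66 → 61 → 26  (repeats 26)
1206: 1206 → 116 → 145 → 2 → 4 → 16 → 17 → 26 → 8 → 64 → 41 → 34 → 104 → 128 → 164 → 66 → 61 → 26  (repeats 26)
1207: 1207 → 129 → 181 → 11 → 121 → 101 → 89 → 74 → 40 → 25 → 5 → 25  (repeats 25)
1208: 1208 → 144 → 1  (reaches 1)
1209: 1209 → 161 → 27 → 13 → 2 → 4 → 16 → 17 → 26 → 8 → 64 → 41 → 34 → 104 → 128 → 164 → 66 → 61 → 26  (repeats 26)
base-12 happy: 1208

1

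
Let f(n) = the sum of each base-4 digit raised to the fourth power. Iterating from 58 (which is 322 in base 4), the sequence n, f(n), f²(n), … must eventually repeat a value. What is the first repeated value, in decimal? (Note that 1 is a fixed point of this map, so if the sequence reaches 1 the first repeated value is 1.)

83

58 = (3,2,2)_4 → 3⁴ + 2⁴ + 2⁴ = 81 + 16 + 16 = 113
113 = (1,3,0,1)_4 → 1⁴ + 3⁴ + 0⁴ + 1⁴ = 1 + 81 + 0 + 1 = 83
83 = (1,1,0,3)_4 → 1⁴ + 1⁴ + 0⁴ + 3⁴ = 1 + 1 + 0 + 81 = 83  — 83 already appeared earlier.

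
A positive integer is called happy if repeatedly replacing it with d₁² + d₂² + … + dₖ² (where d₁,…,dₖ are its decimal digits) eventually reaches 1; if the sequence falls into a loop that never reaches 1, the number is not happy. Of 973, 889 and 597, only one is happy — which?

973: 973 → 139 → 91 → 82 → 68 → 100 → 1  — reaches 1 (happy)
889: 889 → 209 → 85 → 89 → 145 → 42 → 20 → 4 → 16 → 37 → 58 → 89  — repeats 89 (not happy)
597: 597 → 155 → 51 → 26 → 40 → 16 → 37 → 58 → 89 → 145 → 42 → 20 → 4 → 16  — repeats 16 (not happy)

973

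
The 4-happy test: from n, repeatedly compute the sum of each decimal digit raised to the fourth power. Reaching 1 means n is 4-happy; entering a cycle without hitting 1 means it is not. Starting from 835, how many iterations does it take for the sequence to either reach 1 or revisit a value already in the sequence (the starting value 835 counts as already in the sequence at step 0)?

835 → 8⁴ + 3⁴ + 5⁴ = 4096 + 81 + 625 = 4802
4802 → 4⁴ + 8⁴ + 0⁴ + 2⁴ = 256 + 4096 + 0 + 16 = 4368
4368 → 4⁴ + 3⁴ + 6⁴ + 8⁴ = 256 + 81 + 1296 + 4096 = 5729
5729 → 5⁴ + 7⁴ + 2⁴ + 9⁴ = 625 + 2401 + 16 + 6561 = 9603
9603 → 9⁴ + 6⁴ + 0⁴ + 3⁴ = 6561 + 1296 + 0 + 81 = 7938
7938 → 7⁴ + 9⁴ + 3⁴ + 8⁴ = 2401 + 6561 + 81 + 4096 = 13139
13139 → 1⁴ + 3⁴ + 1⁴ + 3⁴ + 9⁴ = 1 + 81 + 1 + 81 + 6561 = 6725
6725 → 6⁴ + 7⁴ + 2⁴ + 5⁴ = 1296 + 2401 + 16 + 625 = 4338
4338 → 4⁴ + 3⁴ + 3⁴ + 8⁴ = 256 + 81 + 81 + 4096 = 4514
4514 → 4⁴ + 5⁴ + 1⁴ + 4⁴ = 256 + 625 + 1 + 256 = 1138
1138 → 1⁴ + 1⁴ + 3⁴ + 8⁴ = 1 + 1 + 81 + 4096 = 4179
4179 → 4⁴ + 1⁴ + 7⁴ + 9⁴ = 256 + 1 + 2401 + 6561 = 9219
9219 → 9⁴ + 2⁴ + 1⁴ + 9⁴ = 6561 + 16 + 1 + 6561 = 13139  — 13139 repeats.
That took 13 steps.

13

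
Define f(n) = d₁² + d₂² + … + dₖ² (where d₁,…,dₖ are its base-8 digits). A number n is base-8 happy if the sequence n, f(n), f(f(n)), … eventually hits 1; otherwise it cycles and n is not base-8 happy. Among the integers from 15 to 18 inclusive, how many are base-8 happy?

1

15: 15 → 50 → 40 → 25 → 10 → 5 → 25  (repeats 25)
16: 16 → 4 → 16  (repeats 16)
17: 17 → 5 → 25 → 10 → 5  (repeats 5)
18: 18 → 8 → 1  (reaches 1)
base-8 happy: 18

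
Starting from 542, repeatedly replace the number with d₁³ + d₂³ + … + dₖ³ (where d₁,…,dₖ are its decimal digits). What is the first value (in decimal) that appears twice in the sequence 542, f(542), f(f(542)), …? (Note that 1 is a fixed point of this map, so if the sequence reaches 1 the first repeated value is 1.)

371

542 → 5³ + 4³ + 2³ = 125 + 64 + 8 = 197
197 → 1³ + 9³ + 7³ = 1 + 729 + 343 = 1073
1073 → 1³ + 0³ + 7³ + 3³ = 1 + 0 + 343 + 27 = 371
371 → 3³ + 7³ + 1³ = 27 + 343 + 1 = 371  — 371 already appeared earlier.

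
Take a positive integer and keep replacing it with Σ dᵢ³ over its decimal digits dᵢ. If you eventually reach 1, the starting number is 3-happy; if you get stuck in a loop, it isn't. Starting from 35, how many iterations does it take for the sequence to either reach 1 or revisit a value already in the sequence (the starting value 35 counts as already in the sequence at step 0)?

7

35 → 3³ + 5³ = 27 + 125 = 152
152 → 1³ + 5³ + 2³ = 1 + 125 + 8 = 134
134 → 1³ + 3³ + 4³ = 1 + 27 + 64 = 92
92 → 9³ + 2³ = 729 + 8 = 737
737 → 7³ + 3³ + 7³ = 343 + 27 + 343 = 713
713 → 7³ + 1³ + 3³ = 343 + 1 + 27 = 371
371 → 3³ + 7³ + 1³ = 27 + 343 + 1 = 371  — 371 repeats.
That took 7 steps.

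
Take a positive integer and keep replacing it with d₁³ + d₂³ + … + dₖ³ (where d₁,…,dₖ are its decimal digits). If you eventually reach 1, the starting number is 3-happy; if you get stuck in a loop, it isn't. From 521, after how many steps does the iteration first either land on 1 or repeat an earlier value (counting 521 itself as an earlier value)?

521 → 5³ + 2³ + 1³ = 134
134 → 1³ + 3³ + 4³ = 92
92 → 9³ + 2³ = 737
737 → 7³ + 3³ + 7³ = 713
713 → 7³ + 1³ + 3³ = 371
371 → 3³ + 7³ + 1³ = 371  — 371 repeats.
That took 6 steps.

6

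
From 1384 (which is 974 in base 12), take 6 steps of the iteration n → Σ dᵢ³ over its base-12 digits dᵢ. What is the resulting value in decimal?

288

1384 = (9,7,4)_12 → 9³ + 7³ + 4³ = 1136
1136 = (7,10,8)_12 → 7³ + 10³ + 8³ = 1855
1855 = (1,0,10,7)_12 → 1³ + 0³ + 10³ + 7³ = 1344
1344 = (9,4,0)_12 → 9³ + 4³ + 0³ = 793
793 = (5,6,1)_12 → 5³ + 6³ + 1³ = 342
342 = (2,4,6)_12 → 2³ + 4³ + 6³ = 288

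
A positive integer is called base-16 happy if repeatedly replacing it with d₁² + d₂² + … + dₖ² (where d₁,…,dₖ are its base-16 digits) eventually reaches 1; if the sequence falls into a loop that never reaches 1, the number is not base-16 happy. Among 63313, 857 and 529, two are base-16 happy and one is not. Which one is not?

857

63313: 63313 → 300 → 149 → 106 → 136 → 128 → 64 → 16 → 1  — reaches 1 (base-16 happy)
857: 857 → 115 → 58 → 109 → 205 → 313 → 91 → 146 → 85 → 50 → 13 → 169 → 181 → 146  — repeats 146 (not base-16 happy)
529: 529 → 6 → 36 → 20 → 17 → 2 → 4 → 16 → 1  — reaches 1 (base-16 happy)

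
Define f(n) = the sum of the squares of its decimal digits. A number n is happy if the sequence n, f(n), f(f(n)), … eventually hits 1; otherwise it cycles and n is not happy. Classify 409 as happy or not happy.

409 → 4² + 0² + 9² = 97
97 → 9² + 7² = 130
130 → 1² + 3² + 0² = 10
10 → 1² + 0² = 1  — reached 1.

happy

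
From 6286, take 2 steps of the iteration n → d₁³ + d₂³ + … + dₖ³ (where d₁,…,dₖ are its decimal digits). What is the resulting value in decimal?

862

6286 → 6³ + 2³ + 8³ + 6³ = 952
952 → 9³ + 5³ + 2³ = 862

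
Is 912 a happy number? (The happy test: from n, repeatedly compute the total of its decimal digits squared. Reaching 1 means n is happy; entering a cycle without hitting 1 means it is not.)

912 → 86
86 → 100
100 → 1  — reached 1.

happy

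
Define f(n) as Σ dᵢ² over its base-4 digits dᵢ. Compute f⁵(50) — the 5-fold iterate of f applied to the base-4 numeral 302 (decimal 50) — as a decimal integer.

50 = (3,0,2)_4 → 3² + 0² + 2² = 9 + 0 + 4 = 13
13 = (3,1)_4 → 3² + 1² = 9 + 1 = 10
10 = (2,2)_4 → 2² + 2² = 4 + 4 = 8
8 = (2,0)_4 → 2² + 0² = 4 + 0 = 4
4 = (1,0)_4 → 1² + 0² = 1 + 0 = 1

1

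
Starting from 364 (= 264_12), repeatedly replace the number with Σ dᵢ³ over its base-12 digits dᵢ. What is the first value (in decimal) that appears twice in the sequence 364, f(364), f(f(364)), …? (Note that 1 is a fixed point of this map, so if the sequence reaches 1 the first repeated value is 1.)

288

364 = (2,6,4)_12 → 288
288 = (2,0,0)_12 → 8
8 = (8)_12 → 512
512 = (3,6,8)_12 → 755
755 = (5,2,11)_12 → 1464
1464 = (10,2,0)_12 → 1008
1008 = (7,0,0)_12 → 343
343 = (2,4,7)_12 → 415
415 = (2,10,7)_12 → 1351
1351 = (9,4,7)_12 → 1136
1136 = (7,10,8)_12 → 1855
1855 = (1,0,10,7)_12 → 1344
1344 = (9,4,0)_12 → 793
793 = (5,6,1)_12 → 342
342 = (2,4,6)_12 → 288  — 288 already appeared earlier.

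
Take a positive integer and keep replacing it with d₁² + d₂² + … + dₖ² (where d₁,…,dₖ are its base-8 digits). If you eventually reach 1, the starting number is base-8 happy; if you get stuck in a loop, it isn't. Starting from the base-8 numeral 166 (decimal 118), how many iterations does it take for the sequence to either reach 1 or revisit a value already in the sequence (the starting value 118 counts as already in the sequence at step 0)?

118 = (1,6,6)_8 → 1² + 6² + 6² = 73
73 = (1,1,1)_8 → 1² + 1² + 1² = 3
3 = (3)_8 → 3² = 9
9 = (1,1)_8 → 1² + 1² = 2
2 = (2)_8 → 2² = 4
4 = (4)_8 → 4² = 16
16 = (2,0)_8 → 2² + 0² = 4  — 4 repeats.
That took 7 steps.

7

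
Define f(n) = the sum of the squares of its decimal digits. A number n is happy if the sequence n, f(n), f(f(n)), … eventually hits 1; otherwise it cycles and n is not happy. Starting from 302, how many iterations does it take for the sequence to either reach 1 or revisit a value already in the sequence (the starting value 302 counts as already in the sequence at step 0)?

3

302 → 3² + 0² + 2² = 13
13 → 1² + 3² = 10
10 → 1² + 0² = 1  — reached 1.
That took 3 steps.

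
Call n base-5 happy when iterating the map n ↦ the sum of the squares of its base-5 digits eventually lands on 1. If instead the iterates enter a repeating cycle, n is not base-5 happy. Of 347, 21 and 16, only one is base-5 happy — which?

347: 347 → 33 → 11 → 5 → 1  — reaches 1 (base-5 happy)
21: 21 → 17 → 13 → 13  — repeats 13 (not base-5 happy)
16: 16 → 10 → 4 → 16  — repeats 16 (not base-5 happy)

347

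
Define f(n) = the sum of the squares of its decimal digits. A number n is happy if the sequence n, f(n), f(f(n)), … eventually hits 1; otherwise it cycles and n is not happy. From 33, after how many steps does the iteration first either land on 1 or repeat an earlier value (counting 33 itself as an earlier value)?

12

33 → 3² + 3² = 18
18 → 1² + 8² = 65
65 → 6² + 5² = 61
61 → 6² + 1² = 37
37 → 3² + 7² = 58
58 → 5² + 8² = 89
89 → 8² + 9² = 145
145 → 1² + 4² + 5² = 42
42 → 4² + 2² = 20
20 → 2² + 0² = 4
4 → 4² = 16
16 → 1² + 6² = 37  — 37 repeats.
That took 12 steps.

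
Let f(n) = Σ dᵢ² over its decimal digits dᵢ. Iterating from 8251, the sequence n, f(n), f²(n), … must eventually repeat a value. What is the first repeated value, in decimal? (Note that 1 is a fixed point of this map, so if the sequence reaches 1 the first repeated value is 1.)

8251 → 8² + 2² + 5² + 1² = 94
94 → 9² + 4² = 97
97 → 9² + 7² = 130
130 → 1² + 3² + 0² = 10
10 → 1² + 0² = 1  — reached the fixed point 1.
1 → 1, so 1 is the first repeated value.

1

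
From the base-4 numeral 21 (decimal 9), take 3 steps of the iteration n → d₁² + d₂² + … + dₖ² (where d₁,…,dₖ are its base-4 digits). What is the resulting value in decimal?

9 = (2,1)_4 → 2² + 1² = 5
5 = (1,1)_4 → 1² + 1² = 2
2 = (2)_4 → 2² = 4

4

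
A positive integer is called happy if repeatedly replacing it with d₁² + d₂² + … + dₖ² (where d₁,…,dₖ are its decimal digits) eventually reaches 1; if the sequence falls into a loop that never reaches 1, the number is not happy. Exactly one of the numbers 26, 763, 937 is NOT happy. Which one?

26

26: 26 → 40 → 16 → 37 → 58 → 89 → 145 → 42 → 20 → 4 → 16  — repeats 16 (not happy)
763: 763 → 94 → 97 → 130 → 10 → 1  — reaches 1 (happy)
937: 937 → 139 → 91 → 82 → 68 → 100 → 1  — reaches 1 (happy)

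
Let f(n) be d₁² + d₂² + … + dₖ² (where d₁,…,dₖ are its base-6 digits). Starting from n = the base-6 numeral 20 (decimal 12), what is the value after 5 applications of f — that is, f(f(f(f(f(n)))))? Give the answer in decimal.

5

12 = (2,0)_6 → 2² + 0² = 4 + 0 = 4
4 = (4)_6 → 4² = 16
16 = (2,4)_6 → 2² + 4² = 4 + 16 = 20
20 = (3,2)_6 → 3² + 2² = 9 + 4 = 13
13 = (2,1)_6 → 2² + 1² = 4 + 1 = 5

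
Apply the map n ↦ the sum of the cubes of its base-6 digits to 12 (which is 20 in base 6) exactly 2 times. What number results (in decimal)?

12 = (2,0)_6 → 2³ + 0³ = 8 + 0 = 8
8 = (1,2)_6 → 1³ + 2³ = 1 + 8 = 9

9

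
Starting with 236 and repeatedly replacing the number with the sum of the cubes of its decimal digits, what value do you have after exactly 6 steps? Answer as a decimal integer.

371

236 → 251
251 → 134
134 → 92
92 → 737
737 → 713
713 → 371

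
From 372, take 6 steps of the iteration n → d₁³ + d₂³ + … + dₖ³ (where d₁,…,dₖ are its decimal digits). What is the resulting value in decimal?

372 → 3³ + 7³ + 2³ = 27 + 343 + 8 = 378
378 → 3³ + 7³ + 8³ = 27 + 343 + 512 = 882
882 → 8³ + 8³ + 2³ = 512 + 512 + 8 = 1032
1032 → 1³ + 0³ + 3³ + 2³ = 1 + 0 + 27 + 8 = 36
36 → 3³ + 6³ = 27 + 216 = 243
243 → 2³ + 4³ + 3³ = 8 + 64 + 27 = 99

99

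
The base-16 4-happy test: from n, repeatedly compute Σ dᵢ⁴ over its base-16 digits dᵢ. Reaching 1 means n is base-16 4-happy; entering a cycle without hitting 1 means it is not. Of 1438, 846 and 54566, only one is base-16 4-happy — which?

1438: 1438 → 45602 → 14689 → 7939 → 50707 → 22114 → 3233 → 30737 → 6499 → 7939  — repeats 7939 (not base-16 4-happy)
846: 846 → 38753 → 10259 → 4194 → 1313 → 642 → 4128 → 17 → 2 → 16 → 1  — reaches 1 (base-16 4-happy)
54566: 54566 → 30498 → 4834 → 38449 → 7939 → 50707 → 22114 → 3233 → 30737 → 6499 → 7939  — repeats 7939 (not base-16 4-happy)

846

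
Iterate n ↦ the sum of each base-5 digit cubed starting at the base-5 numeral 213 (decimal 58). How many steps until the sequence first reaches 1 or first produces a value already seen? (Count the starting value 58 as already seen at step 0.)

5

58 = (2,1,3)_5 → 2³ + 1³ + 3³ = 36
36 = (1,2,1)_5 → 1³ + 2³ + 1³ = 10
10 = (2,0)_5 → 2³ + 0³ = 8
8 = (1,3)_5 → 1³ + 3³ = 28
28 = (1,0,3)_5 → 1³ + 0³ + 3³ = 28  — 28 repeats.
That took 5 steps.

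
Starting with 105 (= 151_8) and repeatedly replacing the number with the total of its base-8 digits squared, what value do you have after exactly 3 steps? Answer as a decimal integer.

8

105 = (1,5,1)_8 → 1² + 5² + 1² = 1 + 25 + 1 = 27
27 = (3,3)_8 → 3² + 3² = 9 + 9 = 18
18 = (2,2)_8 → 2² + 2² = 4 + 4 = 8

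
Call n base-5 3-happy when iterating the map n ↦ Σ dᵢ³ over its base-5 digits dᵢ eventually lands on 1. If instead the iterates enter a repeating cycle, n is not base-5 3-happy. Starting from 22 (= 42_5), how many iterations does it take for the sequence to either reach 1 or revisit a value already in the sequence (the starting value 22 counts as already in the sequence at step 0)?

4

22 = (4,2)_5 → 4³ + 2³ = 64 + 8 = 72
72 = (2,4,2)_5 → 2³ + 4³ + 2³ = 8 + 64 + 8 = 80
80 = (3,1,0)_5 → 3³ + 1³ + 0³ = 27 + 1 + 0 = 28
28 = (1,0,3)_5 → 1³ + 0³ + 3³ = 1 + 0 + 27 = 28  — 28 repeats.
That took 4 steps.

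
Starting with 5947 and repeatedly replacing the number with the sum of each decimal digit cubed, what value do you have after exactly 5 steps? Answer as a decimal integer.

5947 → 5³ + 9³ + 4³ + 7³ = 1261
1261 → 1³ + 2³ + 6³ + 1³ = 226
226 → 2³ + 2³ + 6³ = 232
232 → 2³ + 3³ + 2³ = 43
43 → 4³ + 3³ = 91

91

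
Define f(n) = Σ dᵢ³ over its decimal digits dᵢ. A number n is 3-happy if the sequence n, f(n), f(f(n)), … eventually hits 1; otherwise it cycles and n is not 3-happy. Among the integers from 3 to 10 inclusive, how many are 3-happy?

1

3: 3 → 27 → 351 → 153 → 153  — not 3-happy
4: 4 → 64 → 280 → 520 → 133 → 55 → 250 → 133  — not 3-happy
5: 5 → 125 → 134 → 92 → 737 → 713 → 371 → 371  — not 3-happy
6: 6 → 216 → 225 → 141 → 66 → 432 → 99 → 1458 → 702 → 351 → 153 → 153  — not 3-happy
7: 7 → 343 → 118 → 514 → 190 → 730 → 370 → 370  — not 3-happy
8: 8 → 512 → 134 → 92 → 737 → 713 → 371 → 371  — not 3-happy
9: 9 → 729 → 1080 → 513 → 153 → 153  — not 3-happy
10: 10 → 1  — 3-happy
3-happy: 10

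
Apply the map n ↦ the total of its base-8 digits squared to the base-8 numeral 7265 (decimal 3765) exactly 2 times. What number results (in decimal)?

3765 = (7,2,6,5)_8 → 7² + 2² + 6² + 5² = 114
114 = (1,6,2)_8 → 1² + 6² + 2² = 41

41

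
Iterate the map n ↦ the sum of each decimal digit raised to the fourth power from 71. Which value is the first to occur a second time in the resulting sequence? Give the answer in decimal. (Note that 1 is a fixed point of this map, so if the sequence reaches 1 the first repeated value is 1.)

8208

71 → 7⁴ + 1⁴ = 2401 + 1 = 2402
2402 → 2⁴ + 4⁴ + 0⁴ + 2⁴ = 16 + 256 + 0 + 16 = 288
288 → 2⁴ + 8⁴ + 8⁴ = 16 + 4096 + 4096 = 8208
8208 → 8⁴ + 2⁴ + 0⁴ + 8⁴ = 4096 + 16 + 0 + 4096 = 8208  — 8208 already appeared earlier.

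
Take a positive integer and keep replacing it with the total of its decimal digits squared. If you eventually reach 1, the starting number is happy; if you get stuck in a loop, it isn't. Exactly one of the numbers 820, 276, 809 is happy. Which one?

820: 820 → 68 → 100 → 1  — reaches 1 (happy)
276: 276 → 89 → 145 → 42 → 20 → 4 → 16 → 37 → 58 → 89  — repeats 89 (not happy)
809: 809 → 145 → 42 → 20 → 4 → 16 → 37 → 58 → 89 → 145  — repeats 145 (not happy)

820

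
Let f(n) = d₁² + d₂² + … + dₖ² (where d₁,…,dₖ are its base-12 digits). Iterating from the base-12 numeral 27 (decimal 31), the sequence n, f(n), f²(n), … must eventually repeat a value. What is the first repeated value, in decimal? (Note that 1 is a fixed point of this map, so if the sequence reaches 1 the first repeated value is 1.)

41

31 = (2,7)_12 → 2² + 7² = 4 + 49 = 53
53 = (4,5)_12 → 4² + 5² = 16 + 25 = 41
41 = (3,5)_12 → 3² + 5² = 9 + 25 = 34
34 = (2,10)_12 → 2² + 10² = 4 + 100 = 104
104 = (8,8)_12 → 8² + 8² = 64 + 64 = 128
128 = (10,8)_12 → 10² + 8² = 100 + 64 = 164
164 = (1,1,8)_12 → 1² + 1² + 8² = 1 + 1 + 64 = 66
66 = (5,6)_12 → 5² + 6² = 25 + 36 = 61
61 = (5,1)_12 → 5² + 1² = 25 + 1 = 26
26 = (2,2)_12 → 2² + 2² = 4 + 4 = 8
8 = (8)_12 → 8² = 64
64 = (5,4)_12 → 5² + 4² = 25 + 16 = 41  — 41 already appeared earlier.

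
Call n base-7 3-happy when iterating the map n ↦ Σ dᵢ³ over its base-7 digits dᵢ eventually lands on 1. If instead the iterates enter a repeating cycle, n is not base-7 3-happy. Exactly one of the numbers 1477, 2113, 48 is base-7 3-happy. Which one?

1477: 1477 → 73 → 55 → 217 → 91 → 217  — repeats 217 (not base-7 3-happy)
2113: 2113 → 433 → 343 → 1  — reaches 1 (base-7 3-happy)
48: 48 → 432 → 252 → 126 → 72 → 36 → 126  — repeats 126 (not base-7 3-happy)

2113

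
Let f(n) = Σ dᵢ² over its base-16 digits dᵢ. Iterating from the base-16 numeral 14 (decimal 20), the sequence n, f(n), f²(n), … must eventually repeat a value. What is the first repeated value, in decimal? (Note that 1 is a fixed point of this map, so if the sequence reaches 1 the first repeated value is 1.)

20 = (1,4)_16 → 1² + 4² = 1 + 16 = 17
17 = (1,1)_16 → 1² + 1² = 1 + 1 = 2
2 = (2)_16 → 2² = 4
4 = (4)_16 → 4² = 16
16 = (1,0)_16 → 1² + 0² = 1 + 0 = 1  — reached the fixed point 1.
1 → 1, so 1 is the first repeated value.

1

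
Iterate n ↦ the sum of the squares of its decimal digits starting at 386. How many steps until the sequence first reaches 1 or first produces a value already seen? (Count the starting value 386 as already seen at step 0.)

386 → 109
109 → 82
82 → 68
68 → 100
100 → 1  — reached 1.
That took 5 steps.

5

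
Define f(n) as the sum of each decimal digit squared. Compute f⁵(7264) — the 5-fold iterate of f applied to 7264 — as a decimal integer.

7264 → 7² + 2² + 6² + 4² = 105
105 → 1² + 0² + 5² = 26
26 → 2² + 6² = 40
40 → 4² + 0² = 16
16 → 1² + 6² = 37

37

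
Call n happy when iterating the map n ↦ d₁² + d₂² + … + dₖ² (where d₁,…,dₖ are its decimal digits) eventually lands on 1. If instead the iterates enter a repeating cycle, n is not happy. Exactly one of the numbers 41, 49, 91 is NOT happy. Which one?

41

41: 41 → 17 → 50 → 25 → 29 → 85 → 89 → 145 → 42 → 20 → 4 → 16 → 37 → 58 → 89  — repeats 89 (not happy)
49: 49 → 97 → 130 → 10 → 1  — reaches 1 (happy)
91: 91 → 82 → 68 → 100 → 1  — reaches 1 (happy)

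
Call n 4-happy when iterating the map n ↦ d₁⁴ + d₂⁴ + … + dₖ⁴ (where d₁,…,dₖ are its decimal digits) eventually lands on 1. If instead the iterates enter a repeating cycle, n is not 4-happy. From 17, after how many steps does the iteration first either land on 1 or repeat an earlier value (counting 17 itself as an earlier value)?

4

17 → 1⁴ + 7⁴ = 1 + 2401 = 2402
2402 → 2⁴ + 4⁴ + 0⁴ + 2⁴ = 16 + 256 + 0 + 16 = 288
288 → 2⁴ + 8⁴ + 8⁴ = 16 + 4096 + 4096 = 8208
8208 → 8⁴ + 2⁴ + 0⁴ + 8⁴ = 4096 + 16 + 0 + 4096 = 8208  — 8208 repeats.
That took 4 steps.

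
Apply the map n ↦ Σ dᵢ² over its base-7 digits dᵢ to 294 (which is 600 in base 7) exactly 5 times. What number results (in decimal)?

294 = (6,0,0)_7 → 36
36 = (5,1)_7 → 26
26 = (3,5)_7 → 34
34 = (4,6)_7 → 52
52 = (1,0,3)_7 → 10

10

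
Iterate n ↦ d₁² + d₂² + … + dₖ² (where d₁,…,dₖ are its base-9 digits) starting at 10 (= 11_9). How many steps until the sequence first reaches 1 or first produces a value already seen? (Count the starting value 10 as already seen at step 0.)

5

10 = (1,1)_9 → 1² + 1² = 1 + 1 = 2
2 = (2)_9 → 2² = 4
4 = (4)_9 → 4² = 16
16 = (1,7)_9 → 1² + 7² = 1 + 49 = 50
50 = (5,5)_9 → 5² + 5² = 25 + 25 = 50  — 50 repeats.
That took 5 steps.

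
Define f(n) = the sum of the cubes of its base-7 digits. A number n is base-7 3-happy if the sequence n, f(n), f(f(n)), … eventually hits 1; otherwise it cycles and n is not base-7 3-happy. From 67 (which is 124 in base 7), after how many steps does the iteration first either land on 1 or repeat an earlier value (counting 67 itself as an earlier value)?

67 = (1,2,4)_7 → 1³ + 2³ + 4³ = 73
73 = (1,3,3)_7 → 1³ + 3³ + 3³ = 55
55 = (1,0,6)_7 → 1³ + 0³ + 6³ = 217
217 = (4,3,0)_7 → 4³ + 3³ + 0³ = 91
91 = (1,6,0)_7 → 1³ + 6³ + 0³ = 217  — 217 repeats.
That took 5 steps.

5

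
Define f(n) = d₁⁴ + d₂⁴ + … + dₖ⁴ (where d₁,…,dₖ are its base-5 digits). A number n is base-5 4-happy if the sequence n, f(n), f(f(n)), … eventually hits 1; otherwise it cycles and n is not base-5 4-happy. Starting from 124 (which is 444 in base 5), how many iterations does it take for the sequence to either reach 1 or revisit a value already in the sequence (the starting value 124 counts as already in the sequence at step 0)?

124 = (4,4,4)_5 → 4⁴ + 4⁴ + 4⁴ = 768
768 = (1,1,0,3,3)_5 → 1⁴ + 1⁴ + 0⁴ + 3⁴ + 3⁴ = 164
164 = (1,1,2,4)_5 → 1⁴ + 1⁴ + 2⁴ + 4⁴ = 274
274 = (2,0,4,4)_5 → 2⁴ + 0⁴ + 4⁴ + 4⁴ = 528
528 = (4,1,0,3)_5 → 4⁴ + 1⁴ + 0⁴ + 3⁴ = 338
338 = (2,3,2,3)_5 → 2⁴ + 3⁴ + 2⁴ + 3⁴ = 194
194 = (1,2,3,4)_5 → 1⁴ + 2⁴ + 3⁴ + 4⁴ = 354
354 = (2,4,0,4)_5 → 2⁴ + 4⁴ + 0⁴ + 4⁴ = 528  — 528 repeats.
That took 8 steps.

8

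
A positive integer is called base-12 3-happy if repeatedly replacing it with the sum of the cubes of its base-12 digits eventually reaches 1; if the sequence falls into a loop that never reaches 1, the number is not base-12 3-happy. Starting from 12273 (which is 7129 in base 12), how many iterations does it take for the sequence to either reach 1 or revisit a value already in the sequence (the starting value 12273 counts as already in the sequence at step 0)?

4

12273 = (7,1,2,9)_12 → 7³ + 1³ + 2³ + 9³ = 343 + 1 + 8 + 729 = 1081
1081 = (7,6,1)_12 → 7³ + 6³ + 1³ = 343 + 216 + 1 = 560
560 = (3,10,8)_12 → 3³ + 10³ + 8³ = 27 + 1000 + 512 = 1539
1539 = (10,8,3)_12 → 10³ + 8³ + 3³ = 1000 + 512 + 27 = 1539  — 1539 repeats.
That took 4 steps.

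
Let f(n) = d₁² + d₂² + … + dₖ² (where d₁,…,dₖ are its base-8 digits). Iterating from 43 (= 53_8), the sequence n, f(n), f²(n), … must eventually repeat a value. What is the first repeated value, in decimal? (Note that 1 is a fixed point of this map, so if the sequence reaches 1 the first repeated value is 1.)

20

43 = (5,3)_8 → 5² + 3² = 25 + 9 = 34
34 = (4,2)_8 → 4² + 2² = 16 + 4 = 20
20 = (2,4)_8 → 2² + 4² = 4 + 16 = 20  — 20 already appeared earlier.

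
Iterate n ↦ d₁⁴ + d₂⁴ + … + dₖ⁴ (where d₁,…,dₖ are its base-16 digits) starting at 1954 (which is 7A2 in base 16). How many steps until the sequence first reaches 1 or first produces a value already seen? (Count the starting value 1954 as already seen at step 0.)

1954 = (7,10,2)_16 → 7⁴ + 10⁴ + 2⁴ = 2401 + 10000 + 16 = 12417
12417 = (3,0,8,1)_16 → 3⁴ + 0⁴ + 8⁴ + 1⁴ = 81 + 0 + 4096 + 1 = 4178
4178 = (1,0,5,2)_16 → 1⁴ + 0⁴ + 5⁴ + 2⁴ = 1 + 0 + 625 + 16 = 642
642 = (2,8,2)_16 → 2⁴ + 8⁴ + 2⁴ = 16 + 4096 + 16 = 4128
4128 = (1,0,2,0)_16 → 1⁴ + 0⁴ + 2⁴ + 0⁴ = 1 + 0 + 16 + 0 = 17
17 = (1,1)_16 → 1⁴ + 1⁴ = 1 + 1 = 2
2 = (2)_16 → 2⁴ = 16
16 = (1,0)_16 → 1⁴ + 0⁴ = 1 + 0 = 1  — reached 1.
That took 8 steps.

8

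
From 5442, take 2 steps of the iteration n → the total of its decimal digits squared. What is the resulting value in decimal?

5442 → 61
61 → 37

37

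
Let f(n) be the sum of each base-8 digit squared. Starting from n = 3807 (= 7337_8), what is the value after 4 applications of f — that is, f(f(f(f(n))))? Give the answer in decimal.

3807 = (7,3,3,7)_8 → 7² + 3² + 3² + 7² = 116
116 = (1,6,4)_8 → 1² + 6² + 4² = 53
53 = (6,5)_8 → 6² + 5² = 61
61 = (7,5)_8 → 7² + 5² = 74

74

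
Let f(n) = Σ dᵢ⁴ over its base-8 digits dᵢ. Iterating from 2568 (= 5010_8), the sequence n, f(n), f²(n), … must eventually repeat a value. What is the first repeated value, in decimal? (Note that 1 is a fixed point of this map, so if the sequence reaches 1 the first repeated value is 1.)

257

2568 = (5,0,1,0)_8 → 5⁴ + 0⁴ + 1⁴ + 0⁴ = 625 + 0 + 1 + 0 = 626
626 = (1,1,6,2)_8 → 1⁴ + 1⁴ + 6⁴ + 2⁴ = 1 + 1 + 1296 + 16 = 1314
1314 = (2,4,4,2)_8 → 2⁴ + 4⁴ + 4⁴ + 2⁴ = 16 + 256 + 256 + 16 = 544
544 = (1,0,4,0)_8 → 1⁴ + 0⁴ + 4⁴ + 0⁴ = 1 + 0 + 256 + 0 = 257
257 = (4,0,1)_8 → 4⁴ + 0⁴ + 1⁴ = 256 + 0 + 1 = 257  — 257 already appeared earlier.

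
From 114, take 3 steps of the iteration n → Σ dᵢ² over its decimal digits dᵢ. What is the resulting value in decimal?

114 → 1² + 1² + 4² = 18
18 → 1² + 8² = 65
65 → 6² + 5² = 61

61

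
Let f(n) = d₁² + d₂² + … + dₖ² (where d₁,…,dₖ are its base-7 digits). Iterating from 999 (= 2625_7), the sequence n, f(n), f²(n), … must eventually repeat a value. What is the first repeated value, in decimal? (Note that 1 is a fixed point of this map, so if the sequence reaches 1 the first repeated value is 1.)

45

999 = (2,6,2,5)_7 → 2² + 6² + 2² + 5² = 4 + 36 + 4 + 25 = 69
69 = (1,2,6)_7 → 1² + 2² + 6² = 1 + 4 + 36 = 41
41 = (5,6)_7 → 5² + 6² = 25 + 36 = 61
61 = (1,1,5)_7 → 1² + 1² + 5² = 1 + 1 + 25 = 27
27 = (3,6)_7 → 3² + 6² = 9 + 36 = 45
45 = (6,3)_7 → 6² + 3² = 36 + 9 = 45  — 45 already appeared earlier.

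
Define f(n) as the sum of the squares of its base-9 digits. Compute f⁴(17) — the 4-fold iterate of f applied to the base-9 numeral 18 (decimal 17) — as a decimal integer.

65

17 = (1,8)_9 → 1² + 8² = 1 + 64 = 65
65 = (7,2)_9 → 7² + 2² = 49 + 4 = 53
53 = (5,8)_9 → 5² + 8² = 25 + 64 = 89
89 = (1,0,8)_9 → 1² + 0² + 8² = 1 + 0 + 64 = 65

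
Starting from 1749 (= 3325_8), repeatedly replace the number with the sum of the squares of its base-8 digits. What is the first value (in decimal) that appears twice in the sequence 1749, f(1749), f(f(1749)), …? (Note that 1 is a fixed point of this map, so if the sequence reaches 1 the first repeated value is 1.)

1749 = (3,3,2,5)_8 → 3² + 3² + 2² + 5² = 47
47 = (5,7)_8 → 5² + 7² = 74
74 = (1,1,2)_8 → 1² + 1² + 2² = 6
6 = (6)_8 → 6² = 36
36 = (4,4)_8 → 4² + 4² = 32
32 = (4,0)_8 → 4² + 0² = 16
16 = (2,0)_8 → 2² + 0² = 4
4 = (4)_8 → 4² = 16  — 16 already appeared earlier.

16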